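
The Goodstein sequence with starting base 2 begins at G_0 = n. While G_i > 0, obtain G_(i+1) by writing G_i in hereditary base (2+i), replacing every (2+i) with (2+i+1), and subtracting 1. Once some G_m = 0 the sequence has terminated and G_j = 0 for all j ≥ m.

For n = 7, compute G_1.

30

G_0=7  [base 2] 2^2 + 2 + 1  →[2↦3]→  3^3 + 3 + 1 = 31  −1 ⇒ G_1=30
G_1=30  [base 3] 3^3 + 3  →[3↦4]→  4^4 + 4 = 260  −1 ⇒ G_2=259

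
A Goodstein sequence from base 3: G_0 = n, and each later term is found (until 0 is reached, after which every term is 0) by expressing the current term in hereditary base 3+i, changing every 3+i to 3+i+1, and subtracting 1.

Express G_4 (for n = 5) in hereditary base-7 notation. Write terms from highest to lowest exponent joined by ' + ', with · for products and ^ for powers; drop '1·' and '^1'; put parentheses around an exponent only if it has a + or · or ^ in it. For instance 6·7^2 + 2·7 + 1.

4

base 3: 5 = 3 + 2; at 4: 4 + 2 = 6; next = 5
base 4: 5 = 4 + 1; at 5: 5 + 1 = 6; next = 5
base 5: 5 = 5; at 6: 6 = 6; next = 5
base 6: 5 = 5; at 7: 5 = 5; next = 4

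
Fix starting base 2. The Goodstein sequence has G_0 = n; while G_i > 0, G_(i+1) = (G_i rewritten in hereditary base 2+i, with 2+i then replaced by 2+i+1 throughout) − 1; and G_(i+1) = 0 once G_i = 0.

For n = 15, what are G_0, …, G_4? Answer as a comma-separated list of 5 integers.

G_0 = 15. HB_2(15) = 2^(2 + 1) + 2^2 + 2 + 1. Bump = 112. G_1 = 111.
G_1 = 111. HB_3(111) = 3^(3 + 1) + 3^3 + 3. Bump = 1284. G_2 = 1283.
G_2 = 1283. HB_4(1283) = 4^(4 + 1) + 4^4 + 3. Bump = 18753. G_3 = 18752.
G_3 = 18752. HB_5(18752) = 5^(5 + 1) + 5^5 + 2. Bump = 326594. G_4 = 326593.

15, 111, 1283, 18752, 326593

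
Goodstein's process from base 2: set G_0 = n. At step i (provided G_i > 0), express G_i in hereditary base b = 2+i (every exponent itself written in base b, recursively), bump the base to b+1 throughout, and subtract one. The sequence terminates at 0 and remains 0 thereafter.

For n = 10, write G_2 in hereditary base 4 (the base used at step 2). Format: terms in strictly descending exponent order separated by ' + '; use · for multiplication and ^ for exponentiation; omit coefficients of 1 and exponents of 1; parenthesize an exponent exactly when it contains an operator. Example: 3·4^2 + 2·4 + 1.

4^(4 + 1) + 1

base 2: 10 = 2^(2 + 1) + 2; at 3: 3^(3 + 1) + 3 = 84; next = 83
base 3: 83 = 3^(3 + 1) + 2; at 4: 4^(4 + 1) + 2 = 1026; next = 1025
base 4: 1025 = 4^(4 + 1) + 1; at 5: 5^(5 + 1) + 1 = 15626; next = 15625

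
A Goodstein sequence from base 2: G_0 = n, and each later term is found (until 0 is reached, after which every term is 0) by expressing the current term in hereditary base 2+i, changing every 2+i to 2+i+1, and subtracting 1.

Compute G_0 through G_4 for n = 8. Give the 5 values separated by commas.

step 0: 8 = 2^(2 + 1); sub 3 for 2: 3^(3 + 1); = 81; G_1 = 81−1 = 80
step 1: 80 = 2·3^3 + 2·3^2 + 2·3 + 2; sub 4 for 3: 2·4^4 + 2·4^2 + 2·4 + 2; = 554; G_2 = 554−1 = 553
step 2: 553 = 2·4^4 + 2·4^2 + 2·4 + 1; sub 5 for 4: 2·5^5 + 2·5^2 + 2·5 + 1; = 6311; G_3 = 6311−1 = 6310
step 3: 6310 = 2·5^5 + 2·5^2 + 2·5; sub 6 for 5: 2·6^6 + 2·6^2 + 2·6; = 93396; G_4 = 93396−1 = 93395

8, 80, 553, 6310, 93395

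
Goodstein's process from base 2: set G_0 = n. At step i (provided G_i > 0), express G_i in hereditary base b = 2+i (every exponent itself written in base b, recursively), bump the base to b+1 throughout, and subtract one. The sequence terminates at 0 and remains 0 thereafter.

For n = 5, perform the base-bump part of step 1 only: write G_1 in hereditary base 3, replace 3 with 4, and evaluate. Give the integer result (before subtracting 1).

(0) 5|_2 = 2^2 + 1 ↦ 3^3 + 1|_3 = 28 ⇒ 27
(1) 27|_3 = 3^3 ↦ 4^4|_4 = 256 ⇒ 255

256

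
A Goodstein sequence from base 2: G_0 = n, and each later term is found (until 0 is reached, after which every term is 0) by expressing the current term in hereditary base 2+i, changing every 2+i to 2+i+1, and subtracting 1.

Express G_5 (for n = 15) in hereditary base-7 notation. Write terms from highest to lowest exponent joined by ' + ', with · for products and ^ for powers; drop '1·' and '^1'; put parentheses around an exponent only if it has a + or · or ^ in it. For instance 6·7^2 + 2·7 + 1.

7^(7 + 1) + 7^7

G_0 = 15. HB_2(15) = 2^(2 + 1) + 2^2 + 2 + 1. Bump = 112. G_1 = 111.
G_1 = 111. HB_3(111) = 3^(3 + 1) + 3^3 + 3. Bump = 1284. G_2 = 1283.
G_2 = 1283. HB_4(1283) = 4^(4 + 1) + 4^4 + 3. Bump = 18753. G_3 = 18752.
G_3 = 18752. HB_5(18752) = 5^(5 + 1) + 5^5 + 2. Bump = 326594. G_4 = 326593.
G_4 = 326593. HB_6(326593) = 6^(6 + 1) + 6^6 + 1. Bump = 6588345. G_5 = 6588344.
G_5 = 6588344. HB_7(6588344) = 7^(7 + 1) + 7^7. Bump = 150994944. G_6 = 150994943.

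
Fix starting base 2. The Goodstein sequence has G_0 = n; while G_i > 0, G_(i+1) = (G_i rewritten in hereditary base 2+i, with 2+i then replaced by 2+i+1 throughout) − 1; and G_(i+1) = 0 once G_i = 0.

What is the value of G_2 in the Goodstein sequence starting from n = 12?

1065

i=0: 12 = 2^(2 + 1) + 2^2 (b=2); 2→3: 3^(3 + 1) + 3^3 = 108; 108−1 = 107
i=1: 107 = 3^(3 + 1) + 2·3^2 + 2·3 + 2 (b=3); 3→4: 4^(4 + 1) + 2·4^2 + 2·4 + 2 = 1066; 1066−1 = 1065
i=2: 1065 = 4^(4 + 1) + 2·4^2 + 2·4 + 1 (b=4); 4→5: 5^(5 + 1) + 2·5^2 + 2·5 + 1 = 15686; 15686−1 = 15685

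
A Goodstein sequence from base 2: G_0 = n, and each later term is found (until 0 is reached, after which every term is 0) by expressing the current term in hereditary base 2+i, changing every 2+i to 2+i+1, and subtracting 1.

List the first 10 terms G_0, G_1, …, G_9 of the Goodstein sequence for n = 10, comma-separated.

10, 83, 1025, 15625, 279935, 4215754, 84073323, 1937434592, 50000555551, 1426559238830

[0] 10 ≡ 2^(2 + 1) + 2 (base 2). Lift 3: 84. −1: 83.
[1] 83 ≡ 3^(3 + 1) + 2 (base 3). Lift 4: 1026. −1: 1025.
[2] 1025 ≡ 4^(4 + 1) + 1 (base 4). Lift 5: 15626. −1: 15625.
[3] 15625 ≡ 5^(5 + 1) (base 5). Lift 6: 279936. −1: 279935.
[4] 279935 ≡ 5·6^6 + 5·6^5 + 5·6^4 + 5·6^3 + 5·6^2 + 5·6 + 5 (base 6). Lift 7: 4215755. −1: 4215754.
[5] 4215754 ≡ 5·7^7 + 5·7^5 + 5·7^4 + 5·7^3 + 5·7^2 + 5·7 + 4 (base 7). Lift 8: 84073324. −1: 84073323.
[6] 84073323 ≡ 5·8^8 + 5·8^5 + 5·8^4 + 5·8^3 + 5·8^2 + 5·8 + 3 (base 8). Lift 9: 1937434593. −1: 1937434592.
[7] 1937434592 ≡ 5·9^9 + 5·9^5 + 5·9^4 + 5·9^3 + 5·9^2 + 5·9 + 2 (base 9). Lift 10: 50000555552. −1: 50000555551.
[8] 50000555551 ≡ 5·10^10 + 5·10^5 + 5·10^4 + 5·10^3 + 5·10^2 + 5·10 + 1 (base 10). Lift 11: 1426559238831. −1: 1426559238830.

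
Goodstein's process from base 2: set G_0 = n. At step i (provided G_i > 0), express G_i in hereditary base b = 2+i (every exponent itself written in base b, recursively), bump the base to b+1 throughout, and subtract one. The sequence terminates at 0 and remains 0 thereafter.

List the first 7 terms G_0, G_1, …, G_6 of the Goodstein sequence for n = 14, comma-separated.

14, 110, 1281, 18750, 326591, 5862840, 134404971

step 0: 14 = 2^(2 + 1) + 2^2 + 2; sub 3 for 2: 3^(3 + 1) + 3^3 + 3; = 111; G_1 = 111−1 = 110
step 1: 110 = 3^(3 + 1) + 3^3 + 2; sub 4 for 3: 4^(4 + 1) + 4^4 + 2; = 1282; G_2 = 1282−1 = 1281
step 2: 1281 = 4^(4 + 1) + 4^4 + 1; sub 5 for 4: 5^(5 + 1) + 5^5 + 1; = 18751; G_3 = 18751−1 = 18750
step 3: 18750 = 5^(5 + 1) + 5^5; sub 6 for 5: 6^(6 + 1) + 6^6; = 326592; G_4 = 326592−1 = 326591
step 4: 326591 = 6^(6 + 1) + 5·6^5 + 5·6^4 + 5·6^3 + 5·6^2 + 5·6 + 5; sub 7 for 6: 7^(7 + 1) + 5·7^5 + 5·7^4 + 5·7^3 + 5·7^2 + 5·7 + 5; = 5862841; G_5 = 5862841−1 = 5862840
step 5: 5862840 = 7^(7 + 1) + 5·7^5 + 5·7^4 + 5·7^3 + 5·7^2 + 5·7 + 4; sub 8 for 7: 8^(8 + 1) + 5·8^5 + 5·8^4 + 5·8^3 + 5·8^2 + 5·8 + 4; = 134404972; G_6 = 134404972−1 = 134404971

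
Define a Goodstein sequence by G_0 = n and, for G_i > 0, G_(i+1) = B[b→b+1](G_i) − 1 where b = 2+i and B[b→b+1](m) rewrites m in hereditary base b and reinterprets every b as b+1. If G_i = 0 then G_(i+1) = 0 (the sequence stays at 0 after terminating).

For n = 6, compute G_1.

G_0 = 6. HB_2(6) = 2^2 + 2. Bump = 30. G_1 = 29.
G_1 = 29. HB_3(29) = 3^3 + 2. Bump = 258. G_2 = 257.

29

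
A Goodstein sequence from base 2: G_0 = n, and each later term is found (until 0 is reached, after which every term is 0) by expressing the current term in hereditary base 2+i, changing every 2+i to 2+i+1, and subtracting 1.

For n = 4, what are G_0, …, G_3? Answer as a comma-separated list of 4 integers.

4, 26, 41, 60

i=0: 4 = 2^2 (b=2); 2→3: 3^3 = 27; 27−1 = 26
i=1: 26 = 2·3^2 + 2·3 + 2 (b=3); 3→4: 2·4^2 + 2·4 + 2 = 42; 42−1 = 41
i=2: 41 = 2·4^2 + 2·4 + 1 (b=4); 4→5: 2·5^2 + 2·5 + 1 = 61; 61−1 = 60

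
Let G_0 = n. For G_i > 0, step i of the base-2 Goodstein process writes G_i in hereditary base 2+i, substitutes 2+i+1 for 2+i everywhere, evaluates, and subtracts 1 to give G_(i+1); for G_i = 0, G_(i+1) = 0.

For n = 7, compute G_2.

step 0: 7 = 2^2 + 2 + 1; sub 3 for 2: 3^3 + 3 + 1; = 31; G_1 = 31−1 = 30
step 1: 30 = 3^3 + 3; sub 4 for 3: 4^4 + 4; = 260; G_2 = 260−1 = 259

259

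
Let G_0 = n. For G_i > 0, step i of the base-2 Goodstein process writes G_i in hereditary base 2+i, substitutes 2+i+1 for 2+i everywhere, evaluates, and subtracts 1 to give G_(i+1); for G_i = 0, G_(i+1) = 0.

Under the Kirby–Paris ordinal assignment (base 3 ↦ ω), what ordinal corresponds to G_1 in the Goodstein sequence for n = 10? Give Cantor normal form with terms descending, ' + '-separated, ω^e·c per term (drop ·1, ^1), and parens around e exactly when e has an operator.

ω^(ω + 1) + 2

G_0=10  [base 2] 2^(2 + 1) + 2  →[2↦3]→  3^(3 + 1) + 3 = 84  −1 ⇒ G_1=83
G_1=83  [base 3] 3^(3 + 1) + 2  →[3↦4]→  4^(4 + 1) + 2 = 1026  −1 ⇒ G_2=1025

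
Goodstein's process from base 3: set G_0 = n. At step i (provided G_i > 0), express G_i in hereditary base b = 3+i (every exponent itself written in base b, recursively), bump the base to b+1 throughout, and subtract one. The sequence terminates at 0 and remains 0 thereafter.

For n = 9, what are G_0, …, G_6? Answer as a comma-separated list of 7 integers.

9, 15, 17, 19, 21, 23, 24

G_0=9  [base 3] 3^2  →[3↦4]→  4^2 = 16  −1 ⇒ G_1=15
G_1=15  [base 4] 3·4 + 3  →[4↦5]→  3·5 + 3 = 18  −1 ⇒ G_2=17
G_2=17  [base 5] 3·5 + 2  →[5↦6]→  3·6 + 2 = 20  −1 ⇒ G_3=19
G_3=19  [base 6] 3·6 + 1  →[6↦7]→  3·7 + 1 = 22  −1 ⇒ G_4=21
G_4=21  [base 7] 3·7  →[7↦8]→  3·8 = 24  −1 ⇒ G_5=23
G_5=23  [base 8] 2·8 + 7  →[8↦9]→  2·9 + 7 = 25  −1 ⇒ G_6=24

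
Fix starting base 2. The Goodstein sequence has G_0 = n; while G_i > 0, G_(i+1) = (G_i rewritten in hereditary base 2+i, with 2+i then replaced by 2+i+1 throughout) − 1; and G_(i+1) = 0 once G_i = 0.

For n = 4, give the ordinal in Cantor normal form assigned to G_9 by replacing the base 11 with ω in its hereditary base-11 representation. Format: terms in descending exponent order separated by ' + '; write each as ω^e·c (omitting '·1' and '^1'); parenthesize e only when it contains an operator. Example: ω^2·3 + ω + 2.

G_0 = 4. HB_2(4) = 2^2. Bump = 27. G_1 = 26.
G_1 = 26. HB_3(26) = 2·3^2 + 2·3 + 2. Bump = 42. G_2 = 41.
G_2 = 41. HB_4(41) = 2·4^2 + 2·4 + 1. Bump = 61. G_3 = 60.
G_3 = 60. HB_5(60) = 2·5^2 + 2·5. Bump = 84. G_4 = 83.
G_4 = 83. HB_6(83) = 2·6^2 + 6 + 5. Bump = 110. G_5 = 109.
G_5 = 109. HB_7(109) = 2·7^2 + 7 + 4. Bump = 140. G_6 = 139.
G_6 = 139. HB_8(139) = 2·8^2 + 8 + 3. Bump = 174. G_7 = 173.
G_7 = 173. HB_9(173) = 2·9^2 + 9 + 2. Bump = 212. G_8 = 211.
G_8 = 211. HB_10(211) = 2·10^2 + 10 + 1. Bump = 254. G_9 = 253.

ω^2·2 + ω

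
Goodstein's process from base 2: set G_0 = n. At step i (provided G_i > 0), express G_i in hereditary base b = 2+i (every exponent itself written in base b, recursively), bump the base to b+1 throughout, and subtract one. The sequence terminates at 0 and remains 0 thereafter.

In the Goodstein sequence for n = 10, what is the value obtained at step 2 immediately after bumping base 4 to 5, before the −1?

i=0: 10 = 2^(2 + 1) + 2 (b=2); 2→3: 3^(3 + 1) + 3 = 84; 84−1 = 83
i=1: 83 = 3^(3 + 1) + 2 (b=3); 3→4: 4^(4 + 1) + 2 = 1026; 1026−1 = 1025
i=2: 1025 = 4^(4 + 1) + 1 (b=4); 4→5: 5^(5 + 1) + 1 = 15626; 15626−1 = 15625

15626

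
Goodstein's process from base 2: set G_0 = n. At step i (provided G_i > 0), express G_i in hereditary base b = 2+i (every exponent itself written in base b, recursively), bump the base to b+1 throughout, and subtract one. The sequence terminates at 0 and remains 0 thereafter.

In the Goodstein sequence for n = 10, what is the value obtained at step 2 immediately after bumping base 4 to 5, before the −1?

15626

10 —HB2→ 2^(2 + 1) + 2 —bump→ 3^(3 + 1) + 3 = 84 —(−1)→ 83
83 —HB3→ 3^(3 + 1) + 2 —bump→ 4^(4 + 1) + 2 = 1026 —(−1)→ 1025
1025 —HB4→ 4^(4 + 1) + 1 —bump→ 5^(5 + 1) + 1 = 15626 —(−1)→ 15625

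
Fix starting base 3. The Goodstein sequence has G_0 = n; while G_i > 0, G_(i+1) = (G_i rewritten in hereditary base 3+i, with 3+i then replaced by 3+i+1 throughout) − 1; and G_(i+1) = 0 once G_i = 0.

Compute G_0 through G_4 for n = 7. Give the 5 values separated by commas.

[0] 7 ≡ 2·3 + 1 (base 3). Lift 4: 9. −1: 8.
[1] 8 ≡ 2·4 (base 4). Lift 5: 10. −1: 9.
[2] 9 ≡ 5 + 4 (base 5). Lift 6: 10. −1: 9.
[3] 9 ≡ 6 + 3 (base 6). Lift 7: 10. −1: 9.

7, 8, 9, 9, 9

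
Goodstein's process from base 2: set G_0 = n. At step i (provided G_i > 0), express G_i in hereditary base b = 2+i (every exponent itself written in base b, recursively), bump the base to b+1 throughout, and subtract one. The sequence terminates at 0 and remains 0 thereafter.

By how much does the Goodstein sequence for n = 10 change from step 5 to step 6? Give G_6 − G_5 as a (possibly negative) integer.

79857569

(0) 10|_2 = 2^(2 + 1) + 2 ↦ 3^(3 + 1) + 3|_3 = 84 ⇒ 83
(1) 83|_3 = 3^(3 + 1) + 2 ↦ 4^(4 + 1) + 2|_4 = 1026 ⇒ 1025
(2) 1025|_4 = 4^(4 + 1) + 1 ↦ 5^(5 + 1) + 1|_5 = 15626 ⇒ 15625
(3) 15625|_5 = 5^(5 + 1) ↦ 6^(6 + 1)|_6 = 279936 ⇒ 279935
(4) 279935|_6 = 5·6^6 + 5·6^5 + 5·6^4 + 5·6^3 + 5·6^2 + 5·6 + 5 ↦ 5·7^7 + 5·7^5 + 5·7^4 + 5·7^3 + 5·7^2 + 5·7 + 5|_7 = 4215755 ⇒ 4215754
(5) 4215754|_7 = 5·7^7 + 5·7^5 + 5·7^4 + 5·7^3 + 5·7^2 + 5·7 + 4 ↦ 5·8^8 + 5·8^5 + 5·8^4 + 5·8^3 + 5·8^2 + 5·8 + 4|_8 = 84073324 ⇒ 84073323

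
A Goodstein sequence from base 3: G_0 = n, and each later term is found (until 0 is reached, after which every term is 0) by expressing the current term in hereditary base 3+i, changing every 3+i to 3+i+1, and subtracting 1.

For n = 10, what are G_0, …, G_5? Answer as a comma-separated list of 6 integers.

G_0 = 10. HB_3(10) = 3^2 + 1. Bump = 17. G_1 = 16.
G_1 = 16. HB_4(16) = 4^2. Bump = 25. G_2 = 24.
G_2 = 24. HB_5(24) = 4·5 + 4. Bump = 28. G_3 = 27.
G_3 = 27. HB_6(27) = 4·6 + 3. Bump = 31. G_4 = 30.
G_4 = 30. HB_7(30) = 4·7 + 2. Bump = 34. G_5 = 33.

10, 16, 24, 27, 30, 33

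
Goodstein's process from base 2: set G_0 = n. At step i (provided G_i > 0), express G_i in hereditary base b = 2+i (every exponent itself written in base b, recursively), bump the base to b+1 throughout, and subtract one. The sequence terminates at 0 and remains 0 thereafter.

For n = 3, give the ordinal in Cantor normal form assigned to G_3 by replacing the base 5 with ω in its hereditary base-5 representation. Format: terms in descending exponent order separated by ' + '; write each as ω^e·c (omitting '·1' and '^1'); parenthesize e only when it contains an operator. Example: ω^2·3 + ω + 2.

2

(0) 3|_2 = 2 + 1 ↦ 3 + 1|_3 = 4 ⇒ 3
(1) 3|_3 = 3 ↦ 4|_4 = 4 ⇒ 3
(2) 3|_4 = 3 ↦ 3|_5 = 3 ⇒ 2
(3) 2|_5 = 2 ↦ 2|_6 = 2 ⇒ 1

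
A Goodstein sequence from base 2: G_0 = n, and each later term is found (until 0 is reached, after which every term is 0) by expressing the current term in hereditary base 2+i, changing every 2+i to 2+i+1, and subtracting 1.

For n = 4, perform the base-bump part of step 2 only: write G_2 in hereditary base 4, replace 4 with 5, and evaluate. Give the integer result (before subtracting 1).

61

4 —HB2→ 2^2 —bump→ 3^3 = 27 —(−1)→ 26
26 —HB3→ 2·3^2 + 2·3 + 2 —bump→ 2·4^2 + 2·4 + 2 = 42 —(−1)→ 41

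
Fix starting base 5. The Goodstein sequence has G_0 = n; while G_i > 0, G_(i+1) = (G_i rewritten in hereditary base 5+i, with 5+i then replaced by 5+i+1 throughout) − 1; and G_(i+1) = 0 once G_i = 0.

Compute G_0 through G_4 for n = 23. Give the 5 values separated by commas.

(0) 23|_5 = 4·5 + 3 ↦ 4·6 + 3|_6 = 27 ⇒ 26
(1) 26|_6 = 4·6 + 2 ↦ 4·7 + 2|_7 = 30 ⇒ 29
(2) 29|_7 = 4·7 + 1 ↦ 4·8 + 1|_8 = 33 ⇒ 32
(3) 32|_8 = 4·8 ↦ 4·9|_9 = 36 ⇒ 35

23, 26, 29, 32, 35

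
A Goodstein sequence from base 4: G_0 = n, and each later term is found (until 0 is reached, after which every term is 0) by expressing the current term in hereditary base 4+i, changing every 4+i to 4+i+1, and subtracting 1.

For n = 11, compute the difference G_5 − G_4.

0

11 —HB4→ 2·4 + 3 —bump→ 2·5 + 3 = 13 —(−1)→ 12
12 —HB5→ 2·5 + 2 —bump→ 2·6 + 2 = 14 —(−1)→ 13
13 —HB6→ 2·6 + 1 —bump→ 2·7 + 1 = 15 —(−1)→ 14
14 —HB7→ 2·7 —bump→ 2·8 = 16 —(−1)→ 15
15 —HB8→ 8 + 7 —bump→ 9 + 7 = 16 —(−1)→ 15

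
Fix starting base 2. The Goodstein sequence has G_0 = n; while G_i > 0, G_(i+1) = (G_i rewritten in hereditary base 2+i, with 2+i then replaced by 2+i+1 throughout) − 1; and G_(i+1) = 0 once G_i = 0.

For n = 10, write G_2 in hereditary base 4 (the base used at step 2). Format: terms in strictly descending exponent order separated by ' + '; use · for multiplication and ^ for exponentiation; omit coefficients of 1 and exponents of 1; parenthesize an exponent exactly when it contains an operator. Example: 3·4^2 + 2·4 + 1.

step 0: 10 = 2^(2 + 1) + 2; sub 3 for 2: 3^(3 + 1) + 3; = 84; G_1 = 84−1 = 83
step 1: 83 = 3^(3 + 1) + 2; sub 4 for 3: 4^(4 + 1) + 2; = 1026; G_2 = 1026−1 = 1025
step 2: 1025 = 4^(4 + 1) + 1; sub 5 for 4: 5^(5 + 1) + 1; = 15626; G_3 = 15626−1 = 15625

4^(4 + 1) + 1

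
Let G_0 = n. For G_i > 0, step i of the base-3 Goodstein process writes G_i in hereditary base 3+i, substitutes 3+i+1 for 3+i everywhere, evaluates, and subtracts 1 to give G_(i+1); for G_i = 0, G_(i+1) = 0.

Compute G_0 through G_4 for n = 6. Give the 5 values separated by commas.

(0) 6|_3 = 2·3 ↦ 2·4|_4 = 8 ⇒ 7
(1) 7|_4 = 4 + 3 ↦ 5 + 3|_5 = 8 ⇒ 7
(2) 7|_5 = 5 + 2 ↦ 6 + 2|_6 = 8 ⇒ 7
(3) 7|_6 = 6 + 1 ↦ 7 + 1|_7 = 8 ⇒ 7

6, 7, 7, 7, 7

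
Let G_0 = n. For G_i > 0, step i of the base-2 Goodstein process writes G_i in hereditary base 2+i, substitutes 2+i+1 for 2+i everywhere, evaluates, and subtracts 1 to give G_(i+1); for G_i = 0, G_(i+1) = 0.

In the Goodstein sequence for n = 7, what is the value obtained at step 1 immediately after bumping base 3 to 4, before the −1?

[0] 7 ≡ 2^2 + 2 + 1 (base 2). Lift 3: 31. −1: 30.
[1] 30 ≡ 3^3 + 3 (base 3). Lift 4: 260. −1: 259.

260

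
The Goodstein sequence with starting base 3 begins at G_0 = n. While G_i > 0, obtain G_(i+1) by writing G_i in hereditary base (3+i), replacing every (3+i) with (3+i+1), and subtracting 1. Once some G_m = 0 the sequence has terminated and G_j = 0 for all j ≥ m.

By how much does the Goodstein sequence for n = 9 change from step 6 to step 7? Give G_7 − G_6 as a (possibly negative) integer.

i=0: 9 = 3^2 (b=3); 3→4: 4^2 = 16; 16−1 = 15
i=1: 15 = 3·4 + 3 (b=4); 4→5: 3·5 + 3 = 18; 18−1 = 17
i=2: 17 = 3·5 + 2 (b=5); 5→6: 3·6 + 2 = 20; 20−1 = 19
i=3: 19 = 3·6 + 1 (b=6); 6→7: 3·7 + 1 = 22; 22−1 = 21
i=4: 21 = 3·7 (b=7); 7→8: 3·8 = 24; 24−1 = 23
i=5: 23 = 2·8 + 7 (b=8); 8→9: 2·9 + 7 = 25; 25−1 = 24
i=6: 24 = 2·9 + 6 (b=9); 9→10: 2·10 + 6 = 26; 26−1 = 25

1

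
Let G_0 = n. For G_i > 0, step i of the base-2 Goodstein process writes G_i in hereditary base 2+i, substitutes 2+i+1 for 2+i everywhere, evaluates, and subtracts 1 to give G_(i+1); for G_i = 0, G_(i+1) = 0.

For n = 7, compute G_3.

3127

base 2: 7 = 2^2 + 2 + 1; at 3: 3^3 + 3 + 1 = 31; next = 30
base 3: 30 = 3^3 + 3; at 4: 4^4 + 4 = 260; next = 259
base 4: 259 = 4^4 + 3; at 5: 5^5 + 3 = 3128; next = 3127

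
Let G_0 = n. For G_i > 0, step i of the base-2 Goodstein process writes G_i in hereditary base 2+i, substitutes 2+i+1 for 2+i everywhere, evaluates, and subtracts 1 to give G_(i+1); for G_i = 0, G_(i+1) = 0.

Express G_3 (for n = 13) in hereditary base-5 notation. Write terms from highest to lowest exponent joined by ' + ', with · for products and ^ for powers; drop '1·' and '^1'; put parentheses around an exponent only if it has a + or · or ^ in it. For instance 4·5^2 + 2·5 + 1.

i=0: 13 = 2^(2 + 1) + 2^2 + 1 (b=2); 2→3: 3^(3 + 1) + 3^3 + 1 = 109; 109−1 = 108
i=1: 108 = 3^(3 + 1) + 3^3 (b=3); 3→4: 4^(4 + 1) + 4^4 = 1280; 1280−1 = 1279
i=2: 1279 = 4^(4 + 1) + 3·4^3 + 3·4^2 + 3·4 + 3 (b=4); 4→5: 5^(5 + 1) + 3·5^3 + 3·5^2 + 3·5 + 3 = 16093; 16093−1 = 16092
i=3: 16092 = 5^(5 + 1) + 3·5^3 + 3·5^2 + 3·5 + 2 (b=5); 5→6: 6^(6 + 1) + 3·6^3 + 3·6^2 + 3·6 + 2 = 280712; 280712−1 = 280711

5^(5 + 1) + 3·5^3 + 3·5^2 + 3·5 + 2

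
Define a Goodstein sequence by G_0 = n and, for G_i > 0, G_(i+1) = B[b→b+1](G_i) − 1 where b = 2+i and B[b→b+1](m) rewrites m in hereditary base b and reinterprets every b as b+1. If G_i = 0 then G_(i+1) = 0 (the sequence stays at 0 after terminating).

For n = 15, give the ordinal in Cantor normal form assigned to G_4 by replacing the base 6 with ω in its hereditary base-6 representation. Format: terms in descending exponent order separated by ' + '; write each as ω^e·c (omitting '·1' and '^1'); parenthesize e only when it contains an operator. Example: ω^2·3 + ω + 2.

ω^(ω + 1) + ω^ω + 1

[0] 15 ≡ 2^(2 + 1) + 2^2 + 2 + 1 (base 2). Lift 3: 112. −1: 111.
[1] 111 ≡ 3^(3 + 1) + 3^3 + 3 (base 3). Lift 4: 1284. −1: 1283.
[2] 1283 ≡ 4^(4 + 1) + 4^4 + 3 (base 4). Lift 5: 18753. −1: 18752.
[3] 18752 ≡ 5^(5 + 1) + 5^5 + 2 (base 5). Lift 6: 326594. −1: 326593.
[4] 326593 ≡ 6^(6 + 1) + 6^6 + 1 (base 6). Lift 7: 6588345. −1: 6588344.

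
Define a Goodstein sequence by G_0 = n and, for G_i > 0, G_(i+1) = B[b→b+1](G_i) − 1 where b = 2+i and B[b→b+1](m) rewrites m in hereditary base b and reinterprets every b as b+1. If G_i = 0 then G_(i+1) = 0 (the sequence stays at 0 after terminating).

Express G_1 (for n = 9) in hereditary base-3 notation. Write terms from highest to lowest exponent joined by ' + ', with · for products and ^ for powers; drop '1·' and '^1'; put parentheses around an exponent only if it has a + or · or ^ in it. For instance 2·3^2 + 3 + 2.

G_0=9  [base 2] 2^(2 + 1) + 1  →[2↦3]→  3^(3 + 1) + 1 = 82  −1 ⇒ G_1=81
G_1=81  [base 3] 3^(3 + 1)  →[3↦4]→  4^(4 + 1) = 1024  −1 ⇒ G_2=1023

3^(3 + 1)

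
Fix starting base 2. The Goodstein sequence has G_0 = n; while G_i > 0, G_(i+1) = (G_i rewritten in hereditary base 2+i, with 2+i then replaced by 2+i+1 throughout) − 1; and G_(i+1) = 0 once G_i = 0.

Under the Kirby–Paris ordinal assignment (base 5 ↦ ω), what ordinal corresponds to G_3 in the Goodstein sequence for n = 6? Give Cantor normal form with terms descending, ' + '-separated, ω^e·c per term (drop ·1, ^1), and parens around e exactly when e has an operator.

step 0: 6 = 2^2 + 2; sub 3 for 2: 3^3 + 3; = 30; G_1 = 30−1 = 29
step 1: 29 = 3^3 + 2; sub 4 for 3: 4^4 + 2; = 258; G_2 = 258−1 = 257
step 2: 257 = 4^4 + 1; sub 5 for 4: 5^5 + 1; = 3126; G_3 = 3126−1 = 3125
step 3: 3125 = 5^5; sub 6 for 5: 6^6; = 46656; G_4 = 46656−1 = 46655

ω^ω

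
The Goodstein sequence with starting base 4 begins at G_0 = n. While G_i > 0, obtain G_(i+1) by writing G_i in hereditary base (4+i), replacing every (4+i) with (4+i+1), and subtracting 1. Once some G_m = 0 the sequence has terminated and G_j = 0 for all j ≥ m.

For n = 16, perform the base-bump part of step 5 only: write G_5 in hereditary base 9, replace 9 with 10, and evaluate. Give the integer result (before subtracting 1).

i=0: 16 = 4^2 (b=4); 4→5: 5^2 = 25; 25−1 = 24
i=1: 24 = 4·5 + 4 (b=5); 5→6: 4·6 + 4 = 28; 28−1 = 27
i=2: 27 = 4·6 + 3 (b=6); 6→7: 4·7 + 3 = 31; 31−1 = 30
i=3: 30 = 4·7 + 2 (b=7); 7→8: 4·8 + 2 = 34; 34−1 = 33
i=4: 33 = 4·8 + 1 (b=8); 8→9: 4·9 + 1 = 37; 37−1 = 36

40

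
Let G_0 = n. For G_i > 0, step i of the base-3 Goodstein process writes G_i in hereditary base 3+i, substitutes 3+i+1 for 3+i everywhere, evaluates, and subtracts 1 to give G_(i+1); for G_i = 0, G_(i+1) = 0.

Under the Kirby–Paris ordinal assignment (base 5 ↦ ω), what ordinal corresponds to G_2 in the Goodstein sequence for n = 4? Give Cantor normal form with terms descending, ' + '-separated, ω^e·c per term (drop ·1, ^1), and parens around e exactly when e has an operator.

4

G_0=4  [base 3] 3 + 1  →[3↦4]→  4 + 1 = 5  −1 ⇒ G_1=4
G_1=4  [base 4] 4  →[4↦5]→  5 = 5  −1 ⇒ G_2=4
G_2=4  [base 5] 4  →[5↦6]→  4 = 4  −1 ⇒ G_3=3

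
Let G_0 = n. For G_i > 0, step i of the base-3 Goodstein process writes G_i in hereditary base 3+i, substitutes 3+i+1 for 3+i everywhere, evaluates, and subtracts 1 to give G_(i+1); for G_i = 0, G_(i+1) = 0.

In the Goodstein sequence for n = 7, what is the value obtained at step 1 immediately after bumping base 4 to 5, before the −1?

7 —HB3→ 2·3 + 1 —bump→ 2·4 + 1 = 9 —(−1)→ 8
8 —HB4→ 2·4 —bump→ 2·5 = 10 —(−1)→ 9

10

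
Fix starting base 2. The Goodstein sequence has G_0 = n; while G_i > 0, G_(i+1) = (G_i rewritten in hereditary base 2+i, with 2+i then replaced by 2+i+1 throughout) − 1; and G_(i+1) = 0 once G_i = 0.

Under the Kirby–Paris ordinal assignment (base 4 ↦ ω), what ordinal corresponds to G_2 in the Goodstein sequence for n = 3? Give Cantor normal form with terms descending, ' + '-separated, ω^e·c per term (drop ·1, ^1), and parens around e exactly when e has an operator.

3

i=0: 3 = 2 + 1 (b=2); 2→3: 3 + 1 = 4; 4−1 = 3
i=1: 3 = 3 (b=3); 3→4: 4 = 4; 4−1 = 3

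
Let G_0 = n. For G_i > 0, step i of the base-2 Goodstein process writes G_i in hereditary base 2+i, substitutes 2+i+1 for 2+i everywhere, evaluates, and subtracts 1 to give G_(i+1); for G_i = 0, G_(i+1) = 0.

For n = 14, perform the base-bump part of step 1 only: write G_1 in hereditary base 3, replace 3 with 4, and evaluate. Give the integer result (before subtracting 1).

1282

G_0 = 14. HB_2(14) = 2^(2 + 1) + 2^2 + 2. Bump = 111. G_1 = 110.
G_1 = 110. HB_3(110) = 3^(3 + 1) + 3^3 + 2. Bump = 1282. G_2 = 1281.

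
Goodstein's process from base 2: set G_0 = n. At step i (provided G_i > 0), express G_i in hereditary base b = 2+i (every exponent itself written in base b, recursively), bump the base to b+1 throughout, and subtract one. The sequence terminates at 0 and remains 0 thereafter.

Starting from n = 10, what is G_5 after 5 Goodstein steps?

[0] 10 ≡ 2^(2 + 1) + 2 (base 2). Lift 3: 84. −1: 83.
[1] 83 ≡ 3^(3 + 1) + 2 (base 3). Lift 4: 1026. −1: 1025.
[2] 1025 ≡ 4^(4 + 1) + 1 (base 4). Lift 5: 15626. −1: 15625.
[3] 15625 ≡ 5^(5 + 1) (base 5). Lift 6: 279936. −1: 279935.
[4] 279935 ≡ 5·6^6 + 5·6^5 + 5·6^4 + 5·6^3 + 5·6^2 + 5·6 + 5 (base 6). Lift 7: 4215755. −1: 4215754.
[5] 4215754 ≡ 5·7^7 + 5·7^5 + 5·7^4 + 5·7^3 + 5·7^2 + 5·7 + 4 (base 7). Lift 8: 84073324. −1: 84073323.

4215754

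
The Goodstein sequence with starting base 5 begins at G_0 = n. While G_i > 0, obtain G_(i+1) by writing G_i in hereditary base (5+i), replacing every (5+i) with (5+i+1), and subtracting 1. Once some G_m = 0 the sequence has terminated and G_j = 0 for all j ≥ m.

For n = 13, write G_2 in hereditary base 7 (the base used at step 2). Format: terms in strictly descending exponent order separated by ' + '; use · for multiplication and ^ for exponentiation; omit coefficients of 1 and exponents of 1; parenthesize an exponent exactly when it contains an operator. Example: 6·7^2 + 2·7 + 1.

2·7 + 1

base 5: 13 = 2·5 + 3; at 6: 2·6 + 3 = 15; next = 14
base 6: 14 = 2·6 + 2; at 7: 2·7 + 2 = 16; next = 15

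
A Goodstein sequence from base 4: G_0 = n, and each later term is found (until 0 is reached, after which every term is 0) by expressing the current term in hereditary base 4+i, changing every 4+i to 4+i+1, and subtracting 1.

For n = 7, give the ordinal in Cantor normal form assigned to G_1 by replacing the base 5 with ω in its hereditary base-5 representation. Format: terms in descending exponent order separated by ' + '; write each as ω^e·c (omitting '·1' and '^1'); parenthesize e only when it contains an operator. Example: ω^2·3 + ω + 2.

ω + 2

i=0: 7 = 4 + 3 (b=4); 4→5: 5 + 3 = 8; 8−1 = 7
i=1: 7 = 5 + 2 (b=5); 5→6: 6 + 2 = 8; 8−1 = 7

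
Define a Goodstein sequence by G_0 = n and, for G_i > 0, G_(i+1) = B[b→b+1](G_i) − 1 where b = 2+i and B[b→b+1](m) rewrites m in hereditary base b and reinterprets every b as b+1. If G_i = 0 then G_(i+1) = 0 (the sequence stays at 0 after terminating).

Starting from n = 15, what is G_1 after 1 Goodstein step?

111

(0) 15|_2 = 2^(2 + 1) + 2^2 + 2 + 1 ↦ 3^(3 + 1) + 3^3 + 3 + 1|_3 = 112 ⇒ 111
(1) 111|_3 = 3^(3 + 1) + 3^3 + 3 ↦ 4^(4 + 1) + 4^4 + 4|_4 = 1284 ⇒ 1283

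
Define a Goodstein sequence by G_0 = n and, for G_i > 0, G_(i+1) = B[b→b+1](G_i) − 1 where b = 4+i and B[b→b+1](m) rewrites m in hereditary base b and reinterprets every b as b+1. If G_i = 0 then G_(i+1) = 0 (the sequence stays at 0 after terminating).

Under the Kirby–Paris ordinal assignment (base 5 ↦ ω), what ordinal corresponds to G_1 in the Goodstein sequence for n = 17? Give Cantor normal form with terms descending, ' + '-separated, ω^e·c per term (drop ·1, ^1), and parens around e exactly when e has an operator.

ω^2

17 —HB4→ 4^2 + 1 —bump→ 5^2 + 1 = 26 —(−1)→ 25
25 —HB5→ 5^2 —bump→ 6^2 = 36 —(−1)→ 35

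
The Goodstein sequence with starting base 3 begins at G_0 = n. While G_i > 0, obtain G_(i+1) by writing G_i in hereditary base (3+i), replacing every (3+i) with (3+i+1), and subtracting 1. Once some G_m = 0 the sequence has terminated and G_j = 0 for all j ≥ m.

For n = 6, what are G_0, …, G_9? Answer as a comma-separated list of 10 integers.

base 3: 6 = 2·3; at 4: 2·4 = 8; next = 7
base 4: 7 = 4 + 3; at 5: 5 + 3 = 8; next = 7
base 5: 7 = 5 + 2; at 6: 6 + 2 = 8; next = 7
base 6: 7 = 6 + 1; at 7: 7 + 1 = 8; next = 7
base 7: 7 = 7; at 8: 8 = 8; next = 7
base 8: 7 = 7; at 9: 7 = 7; next = 6
base 9: 6 = 6; at 10: 6 = 6; next = 5
base 10: 5 = 5; at 11: 5 = 5; next = 4
base 11: 4 = 4; at 12: 4 = 4; next = 3

6, 7, 7, 7, 7, 7, 6, 5, 4, 3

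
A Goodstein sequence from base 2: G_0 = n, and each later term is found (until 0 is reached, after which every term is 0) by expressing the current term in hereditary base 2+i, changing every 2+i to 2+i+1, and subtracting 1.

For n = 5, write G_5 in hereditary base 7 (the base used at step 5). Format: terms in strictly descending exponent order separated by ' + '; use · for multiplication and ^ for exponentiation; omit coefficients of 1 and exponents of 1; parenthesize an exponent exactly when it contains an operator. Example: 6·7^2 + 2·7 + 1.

G_0=5  [base 2] 2^2 + 1  →[2↦3]→  3^3 + 1 = 28  −1 ⇒ G_1=27
G_1=27  [base 3] 3^3  →[3↦4]→  4^4 = 256  −1 ⇒ G_2=255
G_2=255  [base 4] 3·4^3 + 3·4^2 + 3·4 + 3  →[4↦5]→  3·5^3 + 3·5^2 + 3·5 + 3 = 468  −1 ⇒ G_3=467
G_3=467  [base 5] 3·5^3 + 3·5^2 + 3·5 + 2  →[5↦6]→  3·6^3 + 3·6^2 + 3·6 + 2 = 776  −1 ⇒ G_4=775
G_4=775  [base 6] 3·6^3 + 3·6^2 + 3·6 + 1  →[6↦7]→  3·7^3 + 3·7^2 + 3·7 + 1 = 1198  −1 ⇒ G_5=1197

3·7^3 + 3·7^2 + 3·7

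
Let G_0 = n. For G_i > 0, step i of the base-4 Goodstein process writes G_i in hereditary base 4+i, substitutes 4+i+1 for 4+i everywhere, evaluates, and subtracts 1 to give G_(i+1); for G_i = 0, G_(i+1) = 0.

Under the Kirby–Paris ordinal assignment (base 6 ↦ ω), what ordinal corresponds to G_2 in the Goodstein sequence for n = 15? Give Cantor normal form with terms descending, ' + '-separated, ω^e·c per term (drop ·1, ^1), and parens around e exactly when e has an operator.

ω·3 + 1

[0] 15 ≡ 3·4 + 3 (base 4). Lift 5: 18. −1: 17.
[1] 17 ≡ 3·5 + 2 (base 5). Lift 6: 20. −1: 19.
[2] 19 ≡ 3·6 + 1 (base 6). Lift 7: 22. −1: 21.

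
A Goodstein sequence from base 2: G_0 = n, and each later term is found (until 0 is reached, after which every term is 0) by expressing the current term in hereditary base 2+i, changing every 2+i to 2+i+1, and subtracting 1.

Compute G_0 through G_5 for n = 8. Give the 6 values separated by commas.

8, 80, 553, 6310, 93395, 1647195

i=0: 8 = 2^(2 + 1) (b=2); 2→3: 3^(3 + 1) = 81; 81−1 = 80
i=1: 80 = 2·3^3 + 2·3^2 + 2·3 + 2 (b=3); 3→4: 2·4^4 + 2·4^2 + 2·4 + 2 = 554; 554−1 = 553
i=2: 553 = 2·4^4 + 2·4^2 + 2·4 + 1 (b=4); 4→5: 2·5^5 + 2·5^2 + 2·5 + 1 = 6311; 6311−1 = 6310
i=3: 6310 = 2·5^5 + 2·5^2 + 2·5 (b=5); 5→6: 2·6^6 + 2·6^2 + 2·6 = 93396; 93396−1 = 93395
i=4: 93395 = 2·6^6 + 2·6^2 + 6 + 5 (b=6); 6→7: 2·7^7 + 2·7^2 + 7 + 5 = 1647196; 1647196−1 = 1647195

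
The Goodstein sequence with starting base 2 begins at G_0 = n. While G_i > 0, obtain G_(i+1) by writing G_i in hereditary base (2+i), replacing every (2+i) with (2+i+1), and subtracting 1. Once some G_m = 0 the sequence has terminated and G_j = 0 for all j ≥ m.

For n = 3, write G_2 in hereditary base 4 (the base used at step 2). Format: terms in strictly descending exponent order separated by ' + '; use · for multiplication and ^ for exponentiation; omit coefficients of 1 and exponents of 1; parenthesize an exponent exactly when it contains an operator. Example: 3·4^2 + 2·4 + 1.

3 —HB2→ 2 + 1 —bump→ 3 + 1 = 4 —(−1)→ 3
3 —HB3→ 3 —bump→ 4 = 4 —(−1)→ 3
3 —HB4→ 3 —bump→ 3 = 3 —(−1)→ 2

3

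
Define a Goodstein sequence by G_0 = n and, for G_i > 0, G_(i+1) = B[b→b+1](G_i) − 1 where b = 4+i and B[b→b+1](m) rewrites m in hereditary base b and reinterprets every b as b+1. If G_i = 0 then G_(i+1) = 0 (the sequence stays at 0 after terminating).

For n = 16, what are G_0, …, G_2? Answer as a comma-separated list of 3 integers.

16, 24, 27

step 0: 16 = 4^2; sub 5 for 4: 5^2; = 25; G_1 = 25−1 = 24
step 1: 24 = 4·5 + 4; sub 6 for 5: 4·6 + 4; = 28; G_2 = 28−1 = 27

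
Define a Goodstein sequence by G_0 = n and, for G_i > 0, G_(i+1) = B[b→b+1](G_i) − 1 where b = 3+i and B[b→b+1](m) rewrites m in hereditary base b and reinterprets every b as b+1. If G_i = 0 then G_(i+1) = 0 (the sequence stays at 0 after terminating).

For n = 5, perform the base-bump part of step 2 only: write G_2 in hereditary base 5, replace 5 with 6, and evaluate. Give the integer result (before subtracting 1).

G_0 = 5. HB_3(5) = 3 + 2. Bump = 6. G_1 = 5.
G_1 = 5. HB_4(5) = 4 + 1. Bump = 6. G_2 = 5.
G_2 = 5. HB_5(5) = 5. Bump = 6. G_3 = 5.

6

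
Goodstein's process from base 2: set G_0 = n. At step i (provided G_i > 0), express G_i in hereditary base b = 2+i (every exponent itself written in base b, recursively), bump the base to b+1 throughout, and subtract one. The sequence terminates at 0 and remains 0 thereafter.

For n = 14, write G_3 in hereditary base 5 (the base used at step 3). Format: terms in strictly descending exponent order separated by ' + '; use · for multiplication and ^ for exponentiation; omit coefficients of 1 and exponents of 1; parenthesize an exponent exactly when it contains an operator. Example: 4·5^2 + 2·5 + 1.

i=0: 14 = 2^(2 + 1) + 2^2 + 2 (b=2); 2→3: 3^(3 + 1) + 3^3 + 3 = 111; 111−1 = 110
i=1: 110 = 3^(3 + 1) + 3^3 + 2 (b=3); 3→4: 4^(4 + 1) + 4^4 + 2 = 1282; 1282−1 = 1281
i=2: 1281 = 4^(4 + 1) + 4^4 + 1 (b=4); 4→5: 5^(5 + 1) + 5^5 + 1 = 18751; 18751−1 = 18750
i=3: 18750 = 5^(5 + 1) + 5^5 (b=5); 5→6: 6^(6 + 1) + 6^6 = 326592; 326592−1 = 326591

5^(5 + 1) + 5^5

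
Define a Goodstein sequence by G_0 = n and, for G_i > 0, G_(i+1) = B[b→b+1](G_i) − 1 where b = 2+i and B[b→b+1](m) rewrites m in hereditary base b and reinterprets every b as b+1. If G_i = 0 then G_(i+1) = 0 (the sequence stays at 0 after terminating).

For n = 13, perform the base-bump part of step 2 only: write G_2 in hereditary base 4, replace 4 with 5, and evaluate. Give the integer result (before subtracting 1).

16093

G_0=13  [base 2] 2^(2 + 1) + 2^2 + 1  →[2↦3]→  3^(3 + 1) + 3^3 + 1 = 109  −1 ⇒ G_1=108
G_1=108  [base 3] 3^(3 + 1) + 3^3  →[3↦4]→  4^(4 + 1) + 4^4 = 1280  −1 ⇒ G_2=1279
G_2=1279  [base 4] 4^(4 + 1) + 3·4^3 + 3·4^2 + 3·4 + 3  →[4↦5]→  5^(5 + 1) + 3·5^3 + 3·5^2 + 3·5 + 3 = 16093  −1 ⇒ G_3=16092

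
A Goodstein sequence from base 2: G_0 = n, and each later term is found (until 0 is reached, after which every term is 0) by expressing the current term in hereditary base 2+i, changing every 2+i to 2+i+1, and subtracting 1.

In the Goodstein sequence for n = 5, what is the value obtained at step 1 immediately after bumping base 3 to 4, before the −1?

(0) 5|_2 = 2^2 + 1 ↦ 3^3 + 1|_3 = 28 ⇒ 27
(1) 27|_3 = 3^3 ↦ 4^4|_4 = 256 ⇒ 255

256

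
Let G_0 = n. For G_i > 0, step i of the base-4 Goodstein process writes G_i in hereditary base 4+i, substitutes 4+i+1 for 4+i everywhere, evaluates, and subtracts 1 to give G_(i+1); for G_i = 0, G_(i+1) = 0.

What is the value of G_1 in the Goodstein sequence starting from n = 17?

(0) 17|_4 = 4^2 + 1 ↦ 5^2 + 1|_5 = 26 ⇒ 25
(1) 25|_5 = 5^2 ↦ 6^2|_6 = 36 ⇒ 35

25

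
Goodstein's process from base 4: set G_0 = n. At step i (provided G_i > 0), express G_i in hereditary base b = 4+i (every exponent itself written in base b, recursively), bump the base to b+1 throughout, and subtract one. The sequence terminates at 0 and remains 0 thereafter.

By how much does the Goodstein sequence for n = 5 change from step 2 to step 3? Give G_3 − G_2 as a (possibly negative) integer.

i=0: 5 = 4 + 1 (b=4); 4→5: 5 + 1 = 6; 6−1 = 5
i=1: 5 = 5 (b=5); 5→6: 6 = 6; 6−1 = 5
i=2: 5 = 5 (b=6); 6→7: 5 = 5; 5−1 = 4

-1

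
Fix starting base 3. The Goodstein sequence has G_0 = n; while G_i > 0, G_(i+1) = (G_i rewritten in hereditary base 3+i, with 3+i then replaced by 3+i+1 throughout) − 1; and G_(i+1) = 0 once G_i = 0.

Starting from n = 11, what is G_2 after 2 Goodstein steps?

25

G_0=11  [base 3] 3^2 + 2  →[3↦4]→  4^2 + 2 = 18  −1 ⇒ G_1=17
G_1=17  [base 4] 4^2 + 1  →[4↦5]→  5^2 + 1 = 26  −1 ⇒ G_2=25
G_2=25  [base 5] 5^2  →[5↦6]→  6^2 = 36  −1 ⇒ G_3=35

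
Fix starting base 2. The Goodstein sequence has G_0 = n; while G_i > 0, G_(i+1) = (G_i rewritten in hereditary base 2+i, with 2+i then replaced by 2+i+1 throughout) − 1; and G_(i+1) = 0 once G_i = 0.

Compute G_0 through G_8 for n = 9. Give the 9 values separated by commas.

9, 81, 1023, 9842, 140743, 2471826, 50333399, 1162263921, 30000003325

G_0=9  [base 2] 2^(2 + 1) + 1  →[2↦3]→  3^(3 + 1) + 1 = 82  −1 ⇒ G_1=81
G_1=81  [base 3] 3^(3 + 1)  →[3↦4]→  4^(4 + 1) = 1024  −1 ⇒ G_2=1023
G_2=1023  [base 4] 3·4^4 + 3·4^3 + 3·4^2 + 3·4 + 3  →[4↦5]→  3·5^5 + 3·5^3 + 3·5^2 + 3·5 + 3 = 9843  −1 ⇒ G_3=9842
G_3=9842  [base 5] 3·5^5 + 3·5^3 + 3·5^2 + 3·5 + 2  →[5↦6]→  3·6^6 + 3·6^3 + 3·6^2 + 3·6 + 2 = 140744  −1 ⇒ G_4=140743
G_4=140743  [base 6] 3·6^6 + 3·6^3 + 3·6^2 + 3·6 + 1  →[6↦7]→  3·7^7 + 3·7^3 + 3·7^2 + 3·7 + 1 = 2471827  −1 ⇒ G_5=2471826
G_5=2471826  [base 7] 3·7^7 + 3·7^3 + 3·7^2 + 3·7  →[7↦8]→  3·8^8 + 3·8^3 + 3·8^2 + 3·8 = 50333400  −1 ⇒ G_6=50333399
G_6=50333399  [base 8] 3·8^8 + 3·8^3 + 3·8^2 + 2·8 + 7  →[8↦9]→  3·9^9 + 3·9^3 + 3·9^2 + 2·9 + 7 = 1162263922  −1 ⇒ G_7=1162263921
G_7=1162263921  [base 9] 3·9^9 + 3·9^3 + 3·9^2 + 2·9 + 6  →[9↦10]→  3·10^10 + 3·10^3 + 3·10^2 + 2·10 + 6 = 30000003326  −1 ⇒ G_8=30000003325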